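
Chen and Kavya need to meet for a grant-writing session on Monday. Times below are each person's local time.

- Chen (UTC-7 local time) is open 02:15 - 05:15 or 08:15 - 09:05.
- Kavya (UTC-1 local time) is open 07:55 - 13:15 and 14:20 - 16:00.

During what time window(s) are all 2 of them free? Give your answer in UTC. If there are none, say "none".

09:15-12:15, 15:20-16:05

Chen in UTC: 09:15-12:15, 15:15-16:05 (add 7h to convert from UTC-7).
Kavya in UTC: 08:55-14:15, 15:20-17:00 (add 1h to convert from UTC-1).
Chen ∩ Kavya: 09:15-12:15, 15:20-16:05.
So the common availability across everyone is 09:15-12:15, 15:20-16:05.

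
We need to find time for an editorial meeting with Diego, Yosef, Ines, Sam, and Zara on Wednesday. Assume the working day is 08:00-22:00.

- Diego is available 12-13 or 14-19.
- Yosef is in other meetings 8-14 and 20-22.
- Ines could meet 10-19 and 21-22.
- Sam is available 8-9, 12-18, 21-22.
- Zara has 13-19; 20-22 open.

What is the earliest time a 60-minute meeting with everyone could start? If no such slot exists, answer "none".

14:00

Diego free: 12:00-13:00, 14:00-19:00.
Yosef free: 14:00-20:00 (invert busy blocks within the working day).
Ines free: 10:00-19:00, 21:00-22:00.
Sam free: 08:00-09:00, 12:00-18:00, 21:00-22:00.
Zara free: 13:00-19:00, 20:00-22:00.
Diego ∩ Yosef: 14:00-19:00.
Diego ∩ Yosef ∩ Ines: 14:00-19:00.
Diego ∩ Yosef ∩ Ines ∩ Sam: 14:00-18:00.
Diego ∩ Yosef ∩ Ines ∩ Sam ∩ Zara: 14:00-18:00.
Those are the intersection windows.
The first common window of at least 60 minutes is 14:00-18:00, so the earliest start is 14:00.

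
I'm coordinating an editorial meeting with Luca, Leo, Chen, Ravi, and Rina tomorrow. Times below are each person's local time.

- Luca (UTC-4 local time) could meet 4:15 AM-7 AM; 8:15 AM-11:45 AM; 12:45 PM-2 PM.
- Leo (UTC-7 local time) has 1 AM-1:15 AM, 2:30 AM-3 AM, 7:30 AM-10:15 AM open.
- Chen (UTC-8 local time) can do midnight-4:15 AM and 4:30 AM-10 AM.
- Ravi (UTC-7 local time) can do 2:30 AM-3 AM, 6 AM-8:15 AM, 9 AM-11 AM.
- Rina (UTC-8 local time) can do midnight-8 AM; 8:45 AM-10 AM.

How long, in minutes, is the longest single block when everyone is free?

Luca in UTC: 08:15-11:00, 12:15-15:45, 16:45-18:00 (add 4h to convert from UTC-4).
Leo in UTC: 08:00-08:15, 09:30-10:00, 14:30-17:15 (add 7h to convert from UTC-7).
Chen in UTC: 08:00-12:15, 12:30-18:00 (add 8h to convert from UTC-8).
Ravi in UTC: 09:30-10:00, 13:00-15:15, 16:00-18:00 (add 7h to convert from UTC-7).
Rina in UTC: 08:00-16:00, 16:45-18:00 (add 8h to convert from UTC-8).
Luca ∩ Leo: 09:30-10:00, 14:30-15:45, 16:45-17:15.
Luca ∩ Leo ∩ Chen: 09:30-10:00, 14:30-15:45, 16:45-17:15.
Luca ∩ Leo ∩ Chen ∩ Ravi: 09:30-10:00, 14:30-15:15, 16:45-17:15.
Luca ∩ Leo ∩ Chen ∩ Ravi ∩ Rina: 09:30-10:00, 14:30-15:15, 16:45-17:15.
Those are the intersection windows.
The longest is 14:30-15:15 at 45 minutes.

45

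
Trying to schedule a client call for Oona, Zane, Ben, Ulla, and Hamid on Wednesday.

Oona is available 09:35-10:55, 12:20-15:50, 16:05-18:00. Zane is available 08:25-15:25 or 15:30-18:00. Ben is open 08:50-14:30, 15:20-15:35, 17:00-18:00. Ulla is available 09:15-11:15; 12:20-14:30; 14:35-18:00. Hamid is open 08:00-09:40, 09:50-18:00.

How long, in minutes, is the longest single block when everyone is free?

130

Oona ∩ Zane: 09:35-10:55, 12:20-15:25, 15:30-15:50, 16:05-18:00.
Oona ∩ Zane ∩ Ben: 09:35-10:55, 12:20-14:30, 15:20-15:25, 15:30-15:35, 17:00-18:00.
Oona ∩ Zane ∩ Ben ∩ Ulla: 09:35-10:55, 12:20-14:30, 15:20-15:25, 15:30-15:35, 17:00-18:00.
Oona ∩ Zane ∩ Ben ∩ Ulla ∩ Hamid: 09:35-09:40, 09:50-10:55, 12:20-14:30, 15:20-15:25, 15:30-15:35, 17:00-18:00.
So the common availability across everyone is 09:35-09:40, 09:50-10:55, 12:20-14:30, 15:20-15:25, 15:30-15:35, 17:00-18:00.
The longest is 12:20-14:30 at 130 minutes.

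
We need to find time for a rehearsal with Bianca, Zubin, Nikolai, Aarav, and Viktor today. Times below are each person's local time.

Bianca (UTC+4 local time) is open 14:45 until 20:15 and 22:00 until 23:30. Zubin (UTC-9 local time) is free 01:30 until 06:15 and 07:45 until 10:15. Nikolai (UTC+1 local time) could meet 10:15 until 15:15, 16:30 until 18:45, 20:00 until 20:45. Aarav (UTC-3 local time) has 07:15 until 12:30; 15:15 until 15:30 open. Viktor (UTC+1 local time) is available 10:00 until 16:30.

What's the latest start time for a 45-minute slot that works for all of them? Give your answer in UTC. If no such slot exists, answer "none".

13:30

Bianca in UTC: 10:45-16:15, 18:00-19:30 (subtract 4h to convert from UTC+4).
Zubin in UTC: 10:30-15:15, 16:45-19:15 (add 9h to convert from UTC-9).
Nikolai in UTC: 09:15-14:15, 15:30-17:45, 19:00-19:45 (subtract 1h to convert from UTC+1).
Aarav in UTC: 10:15-15:30, 18:15-18:30 (add 3h to convert from UTC-3).
Viktor in UTC: 09:00-15:30 (subtract 1h to convert from UTC+1).
Bianca ∩ Zubin: 10:45-15:15, 18:00-19:15.
Bianca ∩ Zubin ∩ Nikolai: 10:45-14:15, 19:00-19:15.
Bianca ∩ Zubin ∩ Nikolai ∩ Aarav: 10:45-14:15.
Bianca ∩ Zubin ∩ Nikolai ∩ Aarav ∩ Viktor: 10:45-14:15.
The last common window of at least 45 minutes is 10:45-14:15; a 45-minute meeting can start as late as 13:30 and still end by 14:15.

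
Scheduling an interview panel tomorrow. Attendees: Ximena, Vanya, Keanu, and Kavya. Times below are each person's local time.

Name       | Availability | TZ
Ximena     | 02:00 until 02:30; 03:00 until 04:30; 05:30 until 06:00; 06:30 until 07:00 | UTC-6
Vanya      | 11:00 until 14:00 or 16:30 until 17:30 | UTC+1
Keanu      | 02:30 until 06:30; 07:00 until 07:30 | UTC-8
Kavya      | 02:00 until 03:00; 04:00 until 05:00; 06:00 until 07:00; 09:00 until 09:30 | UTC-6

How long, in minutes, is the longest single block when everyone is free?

30

Ximena in UTC: 08:00-08:30, 09:00-10:30, 11:30-12:00, 12:30-13:00 (add 6h to convert from UTC-6).
Vanya in UTC: 10:00-13:00, 15:30-16:30 (subtract 1h to convert from UTC+1).
Keanu in UTC: 10:30-14:30, 15:00-15:30 (add 8h to convert from UTC-8).
Kavya in UTC: 08:00-09:00, 10:00-11:00, 12:00-13:00, 15:00-15:30 (add 6h to convert from UTC-6).
Ximena ∩ Vanya: 10:00-10:30, 11:30-12:00, 12:30-13:00.
Ximena ∩ Vanya ∩ Keanu: 11:30-12:00, 12:30-13:00.
Ximena ∩ Vanya ∩ Keanu ∩ Kavya: 12:30-13:00.
The longest is 12:30-13:00 at 30 minutes.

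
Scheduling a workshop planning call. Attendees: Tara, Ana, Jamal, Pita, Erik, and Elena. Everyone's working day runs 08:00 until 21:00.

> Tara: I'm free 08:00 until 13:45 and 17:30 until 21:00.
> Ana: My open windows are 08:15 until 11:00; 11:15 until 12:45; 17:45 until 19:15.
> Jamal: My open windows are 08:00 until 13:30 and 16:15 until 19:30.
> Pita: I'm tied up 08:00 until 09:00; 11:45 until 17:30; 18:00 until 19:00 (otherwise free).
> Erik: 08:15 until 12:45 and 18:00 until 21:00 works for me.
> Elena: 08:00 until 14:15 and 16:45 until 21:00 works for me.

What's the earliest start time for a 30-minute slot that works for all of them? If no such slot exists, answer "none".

09:00

Tara free: 08:00-13:45, 17:30-21:00.
Ana free: 08:15-11:00, 11:15-12:45, 17:45-19:15.
Jamal free: 08:00-13:30, 16:15-19:30.
Pita free: 09:00-11:45, 17:30-18:00, 19:00-21:00 (invert busy blocks within the working day).
Erik free: 08:15-12:45, 18:00-21:00.
Elena free: 08:00-14:15, 16:45-21:00.
Tara ∩ Ana: 08:15-11:00, 11:15-12:45, 17:45-19:15.
Tara ∩ Ana ∩ Jamal: 08:15-11:00, 11:15-12:45, 17:45-19:15.
Tara ∩ Ana ∩ Jamal ∩ Pita: 09:00-11:00, 11:15-11:45, 17:45-18:00, 19:00-19:15.
Tara ∩ Ana ∩ Jamal ∩ Pita ∩ Erik: 09:00-11:00, 11:15-11:45, 19:00-19:15.
Tara ∩ Ana ∩ Jamal ∩ Pita ∩ Erik ∩ Elena: 09:00-11:00, 11:15-11:45, 19:00-19:15.
Those are the intersection windows.
The first common window of at least 30 minutes is 09:00-11:00, so the earliest start is 09:00.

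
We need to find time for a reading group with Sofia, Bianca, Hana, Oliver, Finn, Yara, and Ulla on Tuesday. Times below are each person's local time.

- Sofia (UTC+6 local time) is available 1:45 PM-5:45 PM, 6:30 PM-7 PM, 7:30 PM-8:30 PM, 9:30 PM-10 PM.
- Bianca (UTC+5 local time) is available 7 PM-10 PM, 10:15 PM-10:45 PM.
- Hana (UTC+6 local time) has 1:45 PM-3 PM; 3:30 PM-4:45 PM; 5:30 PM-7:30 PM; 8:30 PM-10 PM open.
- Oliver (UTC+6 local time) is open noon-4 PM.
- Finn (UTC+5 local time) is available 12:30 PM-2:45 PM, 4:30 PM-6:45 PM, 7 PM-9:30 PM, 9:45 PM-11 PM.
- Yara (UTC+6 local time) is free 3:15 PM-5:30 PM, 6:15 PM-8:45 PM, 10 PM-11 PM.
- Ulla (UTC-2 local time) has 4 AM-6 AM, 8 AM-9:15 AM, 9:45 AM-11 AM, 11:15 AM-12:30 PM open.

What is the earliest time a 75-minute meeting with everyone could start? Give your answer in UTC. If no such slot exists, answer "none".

Sofia in UTC: 07:45-11:45, 12:30-13:00, 13:30-14:30, 15:30-16:00 (subtract 6h to convert from UTC+6).
Bianca in UTC: 14:00-17:00, 17:15-17:45 (subtract 5h to convert from UTC+5).
Hana in UTC: 07:45-09:00, 09:30-10:45, 11:30-13:30, 14:30-16:00 (subtract 6h to convert from UTC+6).
Oliver in UTC: 06:00-10:00 (subtract 6h to convert from UTC+6).
Finn in UTC: 07:30-09:45, 11:30-13:45, 14:00-16:30, 16:45-18:00 (subtract 5h to convert from UTC+5).
Yara in UTC: 09:15-11:30, 12:15-14:45, 16:00-17:00 (subtract 6h to convert from UTC+6).
Ulla in UTC: 06:00-08:00, 10:00-11:15, 11:45-13:00, 13:15-14:30 (add 2h to convert from UTC-2).
Sofia ∩ Bianca: 14:00-14:30, 15:30-16:00.
Sofia ∩ Bianca ∩ Hana: 15:30-16:00.
Sofia ∩ Bianca ∩ Hana ∩ Oliver: ∅.
Sofia ∩ Bianca ∩ Hana ∩ Oliver ∩ Finn: ∅.
Sofia ∩ Bianca ∩ Hana ∩ Oliver ∩ Finn ∩ Yara: ∅.
Sofia ∩ Bianca ∩ Hana ∩ Oliver ∩ Finn ∩ Yara ∩ Ulla: ∅.
There is no time when everyone is free.
No common window is at least 75 minutes long.

none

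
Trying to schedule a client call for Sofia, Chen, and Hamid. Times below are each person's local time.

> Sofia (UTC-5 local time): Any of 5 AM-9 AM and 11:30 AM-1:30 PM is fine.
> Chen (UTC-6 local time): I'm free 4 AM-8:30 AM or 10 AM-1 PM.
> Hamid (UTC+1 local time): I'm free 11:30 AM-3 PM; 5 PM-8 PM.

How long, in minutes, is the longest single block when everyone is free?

Sofia in UTC: 10:00-14:00, 16:30-18:30 (add 5h to convert from UTC-5).
Chen in UTC: 10:00-14:30, 16:00-19:00 (add 6h to convert from UTC-6).
Hamid in UTC: 10:30-14:00, 16:00-19:00 (subtract 1h to convert from UTC+1).
Sofia ∩ Chen: 10:00-14:00, 16:30-18:30.
Sofia ∩ Chen ∩ Hamid: 10:30-14:00, 16:30-18:30.
The longest is 10:30-14:00 at 210 minutes.

210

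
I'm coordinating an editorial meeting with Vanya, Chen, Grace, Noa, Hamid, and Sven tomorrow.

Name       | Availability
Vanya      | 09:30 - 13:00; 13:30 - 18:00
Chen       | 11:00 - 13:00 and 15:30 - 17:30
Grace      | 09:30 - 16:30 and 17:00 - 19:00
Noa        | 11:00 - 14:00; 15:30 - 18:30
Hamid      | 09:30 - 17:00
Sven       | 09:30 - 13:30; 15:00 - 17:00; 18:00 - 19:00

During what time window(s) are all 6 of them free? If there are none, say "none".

11:00-13:00, 15:30-16:30

Vanya ∩ Chen: 11:00-13:00, 15:30-17:30.
Vanya ∩ Chen ∩ Grace: 11:00-13:00, 15:30-16:30, 17:00-17:30.
Vanya ∩ Chen ∩ Grace ∩ Noa: 11:00-13:00, 15:30-16:30, 17:00-17:30.
Vanya ∩ Chen ∩ Grace ∩ Noa ∩ Hamid: 11:00-13:00, 15:30-16:30.
Vanya ∩ Chen ∩ Grace ∩ Noa ∩ Hamid ∩ Sven: 11:00-13:00, 15:30-16:30.
Those are the intersection windows.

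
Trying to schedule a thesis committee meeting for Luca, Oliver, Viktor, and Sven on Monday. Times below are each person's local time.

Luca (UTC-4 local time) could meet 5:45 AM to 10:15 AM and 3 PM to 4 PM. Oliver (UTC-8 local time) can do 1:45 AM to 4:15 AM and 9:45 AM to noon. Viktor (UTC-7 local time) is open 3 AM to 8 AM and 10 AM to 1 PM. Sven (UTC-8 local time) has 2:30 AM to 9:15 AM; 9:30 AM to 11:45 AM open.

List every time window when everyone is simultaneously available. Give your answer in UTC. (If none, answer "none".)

10:30-12:15, 19:00-19:45

Luca in UTC: 09:45-14:15, 19:00-20:00 (add 4h to convert from UTC-4).
Oliver in UTC: 09:45-12:15, 17:45-20:00 (add 8h to convert from UTC-8).
Viktor in UTC: 10:00-15:00, 17:00-20:00 (add 7h to convert from UTC-7).
Sven in UTC: 10:30-17:15, 17:30-19:45 (add 8h to convert from UTC-8).
Luca ∩ Oliver: 09:45-12:15, 19:00-20:00.
Luca ∩ Oliver ∩ Viktor: 10:00-12:15, 19:00-20:00.
Luca ∩ Oliver ∩ Viktor ∩ Sven: 10:30-12:15, 19:00-19:45.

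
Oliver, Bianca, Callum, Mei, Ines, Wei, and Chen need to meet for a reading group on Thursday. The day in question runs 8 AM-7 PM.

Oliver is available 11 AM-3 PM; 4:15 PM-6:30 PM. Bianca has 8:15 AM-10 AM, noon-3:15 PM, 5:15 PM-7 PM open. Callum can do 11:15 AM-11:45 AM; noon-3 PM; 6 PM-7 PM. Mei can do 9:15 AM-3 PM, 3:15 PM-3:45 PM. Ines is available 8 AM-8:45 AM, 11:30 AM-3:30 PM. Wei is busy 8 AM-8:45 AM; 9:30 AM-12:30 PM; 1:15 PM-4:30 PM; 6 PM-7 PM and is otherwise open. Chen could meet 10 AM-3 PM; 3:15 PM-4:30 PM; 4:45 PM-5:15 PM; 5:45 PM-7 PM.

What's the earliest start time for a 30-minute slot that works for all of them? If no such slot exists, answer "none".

12:30

Oliver free: 11:00-15:00, 16:15-18:30.
Bianca free: 08:15-10:00, 12:00-15:15, 17:15-19:00.
Callum free: 11:15-11:45, 12:00-15:00, 18:00-19:00.
Mei free: 09:15-15:00, 15:15-15:45.
Ines free: 08:00-08:45, 11:30-15:30.
Wei free: 08:45-09:30, 12:30-13:15, 16:30-18:00 (invert busy blocks within the working day).
Chen free: 10:00-15:00, 15:15-16:30, 16:45-17:15, 17:45-19:00.
Oliver ∩ Bianca: 12:00-15:00, 17:15-18:30.
Oliver ∩ Bianca ∩ Callum: 12:00-15:00, 18:00-18:30.
Oliver ∩ Bianca ∩ Callum ∩ Mei: 12:00-15:00.
Oliver ∩ Bianca ∩ Callum ∩ Mei ∩ Ines: 12:00-15:00.
Oliver ∩ Bianca ∩ Callum ∩ Mei ∩ Ines ∩ Wei: 12:30-13:15.
Oliver ∩ Bianca ∩ Callum ∩ Mei ∩ Ines ∩ Wei ∩ Chen: 12:30-13:15.
The first common window of at least 30 minutes is 12:30-13:15, so the earliest start is 12:30.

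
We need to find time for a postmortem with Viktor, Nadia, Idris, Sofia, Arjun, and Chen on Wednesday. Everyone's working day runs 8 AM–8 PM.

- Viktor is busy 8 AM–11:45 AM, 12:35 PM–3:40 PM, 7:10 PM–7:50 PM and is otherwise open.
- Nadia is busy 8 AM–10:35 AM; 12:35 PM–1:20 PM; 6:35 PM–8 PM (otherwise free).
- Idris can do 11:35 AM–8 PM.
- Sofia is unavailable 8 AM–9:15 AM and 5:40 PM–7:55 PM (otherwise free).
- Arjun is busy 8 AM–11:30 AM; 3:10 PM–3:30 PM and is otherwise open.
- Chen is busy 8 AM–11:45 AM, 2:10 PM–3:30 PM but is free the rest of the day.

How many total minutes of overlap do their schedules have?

Viktor free: 11:45-12:35, 15:40-19:10, 19:50-20:00 (invert busy blocks within the working day).
Nadia free: 10:35-12:35, 13:20-18:35 (invert busy blocks within the working day).
Idris free: 11:35-20:00.
Sofia free: 09:15-17:40, 19:55-20:00 (invert busy blocks within the working day).
Arjun free: 11:30-15:10, 15:30-20:00 (invert busy blocks within the working day).
Chen free: 11:45-14:10, 15:30-20:00 (invert busy blocks within the working day).
Viktor ∩ Nadia: 11:45-12:35, 15:40-18:35.
Viktor ∩ Nadia ∩ Idris: 11:45-12:35, 15:40-18:35.
Viktor ∩ Nadia ∩ Idris ∩ Sofia: 11:45-12:35, 15:40-17:40.
Viktor ∩ Nadia ∩ Idris ∩ Sofia ∩ Arjun: 11:45-12:35, 15:40-17:40.
Viktor ∩ Nadia ∩ Idris ∩ Sofia ∩ Arjun ∩ Chen: 11:45-12:35, 15:40-17:40.
Summing the common windows: 50 + 120 = 170 minutes.

170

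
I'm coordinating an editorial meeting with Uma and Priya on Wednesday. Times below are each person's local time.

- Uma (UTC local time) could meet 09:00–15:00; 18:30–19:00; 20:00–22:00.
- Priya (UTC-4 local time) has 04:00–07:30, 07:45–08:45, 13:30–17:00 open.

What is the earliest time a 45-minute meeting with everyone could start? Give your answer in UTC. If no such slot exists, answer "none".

09:00

Uma in UTC: 09:00-15:00, 18:30-19:00, 20:00-22:00.
Priya in UTC: 08:00-11:30, 11:45-12:45, 17:30-21:00 (add 4h to convert from UTC-4).
Uma ∩ Priya: 09:00-11:30, 11:45-12:45, 18:30-19:00, 20:00-21:00.
The first common window of at least 45 minutes is 09:00-11:30, so the earliest start is 09:00.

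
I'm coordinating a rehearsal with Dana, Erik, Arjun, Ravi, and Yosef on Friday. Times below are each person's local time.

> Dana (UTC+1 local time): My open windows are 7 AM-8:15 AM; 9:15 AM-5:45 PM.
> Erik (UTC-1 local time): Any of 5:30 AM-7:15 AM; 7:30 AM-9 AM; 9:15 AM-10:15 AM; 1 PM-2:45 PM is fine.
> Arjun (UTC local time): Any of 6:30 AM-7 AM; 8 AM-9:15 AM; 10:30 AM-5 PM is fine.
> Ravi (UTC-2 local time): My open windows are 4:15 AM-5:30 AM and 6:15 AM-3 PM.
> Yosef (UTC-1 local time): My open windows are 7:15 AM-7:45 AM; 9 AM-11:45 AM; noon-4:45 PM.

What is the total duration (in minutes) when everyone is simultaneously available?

Dana in UTC: 06:00-07:15, 08:15-16:45 (subtract 1h to convert from UTC+1).
Erik in UTC: 06:30-08:15, 08:30-10:00, 10:15-11:15, 14:00-15:45 (add 1h to convert from UTC-1).
Arjun in UTC: 06:30-07:00, 08:00-09:15, 10:30-17:00.
Ravi in UTC: 06:15-07:30, 08:15-17:00 (add 2h to convert from UTC-2).
Yosef in UTC: 08:15-08:45, 10:00-12:45, 13:00-17:45 (add 1h to convert from UTC-1).
Dana ∩ Erik: 06:30-07:15, 08:30-10:00, 10:15-11:15, 14:00-15:45.
Dana ∩ Erik ∩ Arjun: 06:30-07:00, 08:30-09:15, 10:30-11:15, 14:00-15:45.
Dana ∩ Erik ∩ Arjun ∩ Ravi: 06:30-07:00, 08:30-09:15, 10:30-11:15, 14:00-15:45.
Dana ∩ Erik ∩ Arjun ∩ Ravi ∩ Yosef: 08:30-08:45, 10:30-11:15, 14:00-15:45.
Summing the common windows: 15 + 45 + 105 = 165 minutes.

165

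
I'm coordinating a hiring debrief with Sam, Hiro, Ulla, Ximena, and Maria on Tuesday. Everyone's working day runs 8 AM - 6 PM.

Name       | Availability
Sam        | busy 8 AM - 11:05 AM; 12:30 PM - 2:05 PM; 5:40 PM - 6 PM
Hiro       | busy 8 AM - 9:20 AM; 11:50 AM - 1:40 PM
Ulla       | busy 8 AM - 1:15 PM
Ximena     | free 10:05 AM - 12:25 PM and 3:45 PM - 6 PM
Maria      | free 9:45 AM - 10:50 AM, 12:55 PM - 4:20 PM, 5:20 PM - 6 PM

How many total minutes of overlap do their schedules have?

55

Sam free: 11:05-12:30, 14:05-17:40 (invert busy blocks within the working day).
Hiro free: 09:20-11:50, 13:40-18:00 (invert busy blocks within the working day).
Ulla free: 13:15-18:00 (invert busy blocks within the working day).
Ximena free: 10:05-12:25, 15:45-18:00.
Maria free: 09:45-10:50, 12:55-16:20, 17:20-18:00.
Sam ∩ Hiro: 11:05-11:50, 14:05-17:40.
Sam ∩ Hiro ∩ Ulla: 14:05-17:40.
Sam ∩ Hiro ∩ Ulla ∩ Ximena: 15:45-17:40.
Sam ∩ Hiro ∩ Ulla ∩ Ximena ∩ Maria: 15:45-16:20, 17:20-17:40.
Summing the common windows: 35 + 20 = 55 minutes.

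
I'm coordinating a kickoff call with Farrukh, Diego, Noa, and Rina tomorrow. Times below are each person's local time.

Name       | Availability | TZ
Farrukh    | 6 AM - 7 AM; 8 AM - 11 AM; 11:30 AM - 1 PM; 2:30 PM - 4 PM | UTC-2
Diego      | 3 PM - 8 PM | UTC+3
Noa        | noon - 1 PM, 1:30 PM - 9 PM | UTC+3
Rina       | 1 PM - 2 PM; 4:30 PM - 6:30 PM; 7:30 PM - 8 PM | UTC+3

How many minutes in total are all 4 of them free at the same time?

120

Farrukh in UTC: 08:00-09:00, 10:00-13:00, 13:30-15:00, 16:30-18:00 (add 2h to convert from UTC-2).
Diego in UTC: 12:00-17:00 (subtract 3h to convert from UTC+3).
Noa in UTC: 09:00-10:00, 10:30-18:00 (subtract 3h to convert from UTC+3).
Rina in UTC: 10:00-11:00, 13:30-15:30, 16:30-17:00 (subtract 3h to convert from UTC+3).
Farrukh ∩ Diego: 12:00-13:00, 13:30-15:00, 16:30-17:00.
Farrukh ∩ Diego ∩ Noa: 12:00-13:00, 13:30-15:00, 16:30-17:00.
Farrukh ∩ Diego ∩ Noa ∩ Rina: 13:30-15:00, 16:30-17:00.
Summing the common windows: 90 + 30 = 120 minutes.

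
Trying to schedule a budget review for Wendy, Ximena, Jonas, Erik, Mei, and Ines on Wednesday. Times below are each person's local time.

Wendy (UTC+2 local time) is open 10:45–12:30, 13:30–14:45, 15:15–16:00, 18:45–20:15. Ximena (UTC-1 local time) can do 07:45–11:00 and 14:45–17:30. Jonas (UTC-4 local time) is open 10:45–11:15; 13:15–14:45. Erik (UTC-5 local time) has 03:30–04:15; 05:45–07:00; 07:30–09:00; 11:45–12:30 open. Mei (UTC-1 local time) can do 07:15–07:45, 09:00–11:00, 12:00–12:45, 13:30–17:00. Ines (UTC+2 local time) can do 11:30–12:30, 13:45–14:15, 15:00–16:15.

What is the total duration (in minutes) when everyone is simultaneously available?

Wendy in UTC: 08:45-10:30, 11:30-12:45, 13:15-14:00, 16:45-18:15 (subtract 2h to convert from UTC+2).
Ximena in UTC: 08:45-12:00, 15:45-18:30 (add 1h to convert from UTC-1).
Jonas in UTC: 14:45-15:15, 17:15-18:45 (add 4h to convert from UTC-4).
Erik in UTC: 08:30-09:15, 10:45-12:00, 12:30-14:00, 16:45-17:30 (add 5h to convert from UTC-5).
Mei in UTC: 08:15-08:45, 10:00-12:00, 13:00-13:45, 14:30-18:00 (add 1h to convert from UTC-1).
Ines in UTC: 09:30-10:30, 11:45-12:15, 13:00-14:15 (subtract 2h to convert from UTC+2).
Wendy ∩ Ximena: 08:45-10:30, 11:30-12:00, 16:45-18:15.
Wendy ∩ Ximena ∩ Jonas: 17:15-18:15.
Wendy ∩ Ximena ∩ Jonas ∩ Erik: 17:15-17:30.
Wendy ∩ Ximena ∩ Jonas ∩ Erik ∩ Mei: 17:15-17:30.
Wendy ∩ Ximena ∩ Jonas ∩ Erik ∩ Mei ∩ Ines: ∅.
There is no time when everyone is free.
There is no common window, so the total is 0 minutes.

0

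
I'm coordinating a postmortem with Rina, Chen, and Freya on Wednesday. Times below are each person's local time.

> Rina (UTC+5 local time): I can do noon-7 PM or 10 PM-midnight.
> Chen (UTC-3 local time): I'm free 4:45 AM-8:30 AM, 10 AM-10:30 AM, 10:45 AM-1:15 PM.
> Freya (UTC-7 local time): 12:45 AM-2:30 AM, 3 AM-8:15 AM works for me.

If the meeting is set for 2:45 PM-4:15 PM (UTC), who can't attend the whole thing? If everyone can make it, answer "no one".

Freya, Rina

Rina in UTC: 07:00-14:00, 17:00-19:00 (subtract 5h to convert from UTC+5).
Chen in UTC: 07:45-11:30, 13:00-13:30, 13:45-16:15 (add 3h to convert from UTC-3).
Freya in UTC: 07:45-09:30, 10:00-15:15 (add 7h to convert from UTC-7).
Rina: not fully free for 14:45-16:15. Chen: free for 14:45-16:15. Freya: not fully free for 14:45-16:15.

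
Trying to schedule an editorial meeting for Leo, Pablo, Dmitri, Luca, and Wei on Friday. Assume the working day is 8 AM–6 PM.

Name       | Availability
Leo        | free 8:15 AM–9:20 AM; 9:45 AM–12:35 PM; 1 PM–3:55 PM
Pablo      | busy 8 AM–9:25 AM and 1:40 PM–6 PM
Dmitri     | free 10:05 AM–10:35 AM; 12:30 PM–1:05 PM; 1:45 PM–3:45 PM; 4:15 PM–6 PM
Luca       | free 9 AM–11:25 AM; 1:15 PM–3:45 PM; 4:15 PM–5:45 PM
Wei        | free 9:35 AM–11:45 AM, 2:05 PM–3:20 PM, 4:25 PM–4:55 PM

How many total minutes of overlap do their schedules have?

30

Leo free: 08:15-09:20, 09:45-12:35, 13:00-15:55.
Pablo free: 09:25-13:40 (invert busy blocks within the working day).
Dmitri free: 10:05-10:35, 12:30-13:05, 13:45-15:45, 16:15-18:00.
Luca free: 09:00-11:25, 13:15-15:45, 16:15-17:45.
Wei free: 09:35-11:45, 14:05-15:20, 16:25-16:55.
Leo ∩ Pablo: 09:45-12:35, 13:00-13:40.
Leo ∩ Pablo ∩ Dmitri: 10:05-10:35, 12:30-12:35, 13:00-13:05.
Leo ∩ Pablo ∩ Dmitri ∩ Luca: 10:05-10:35.
Leo ∩ Pablo ∩ Dmitri ∩ Luca ∩ Wei: 10:05-10:35.
That's a single block of 30 minutes.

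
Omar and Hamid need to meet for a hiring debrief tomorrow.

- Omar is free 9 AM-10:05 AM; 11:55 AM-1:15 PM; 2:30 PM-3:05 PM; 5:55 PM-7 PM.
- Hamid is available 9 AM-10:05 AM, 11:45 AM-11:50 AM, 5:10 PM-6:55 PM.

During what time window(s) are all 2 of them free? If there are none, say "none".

Omar ∩ Hamid: 09:00-10:05, 17:55-18:55.
Those are the intersection windows.

09:00-10:05, 17:55-18:55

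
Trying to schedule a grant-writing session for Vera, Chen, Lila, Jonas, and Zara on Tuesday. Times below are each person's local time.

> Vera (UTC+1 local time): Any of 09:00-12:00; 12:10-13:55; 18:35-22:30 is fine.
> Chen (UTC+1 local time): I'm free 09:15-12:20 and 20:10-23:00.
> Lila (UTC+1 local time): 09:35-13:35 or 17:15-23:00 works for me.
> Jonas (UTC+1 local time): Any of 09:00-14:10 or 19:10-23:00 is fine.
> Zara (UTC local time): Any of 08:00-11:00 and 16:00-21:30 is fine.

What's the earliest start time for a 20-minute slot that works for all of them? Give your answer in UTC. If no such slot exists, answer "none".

08:35

Vera in UTC: 08:00-11:00, 11:10-12:55, 17:35-21:30 (subtract 1h to convert from UTC+1).
Chen in UTC: 08:15-11:20, 19:10-22:00 (subtract 1h to convert from UTC+1).
Lila in UTC: 08:35-12:35, 16:15-22:00 (subtract 1h to convert from UTC+1).
Jonas in UTC: 08:00-13:10, 18:10-22:00 (subtract 1h to convert from UTC+1).
Zara in UTC: 08:00-11:00, 16:00-21:30.
Vera ∩ Chen: 08:15-11:00, 11:10-11:20, 19:10-21:30.
Vera ∩ Chen ∩ Lila: 08:35-11:00, 11:10-11:20, 19:10-21:30.
Vera ∩ Chen ∩ Lila ∩ Jonas: 08:35-11:00, 11:10-11:20, 19:10-21:30.
Vera ∩ Chen ∩ Lila ∩ Jonas ∩ Zara: 08:35-11:00, 19:10-21:30.
So the common availability across everyone is 08:35-11:00, 19:10-21:30.
The first common window of at least 20 minutes is 08:35-11:00, so the earliest start is 08:35.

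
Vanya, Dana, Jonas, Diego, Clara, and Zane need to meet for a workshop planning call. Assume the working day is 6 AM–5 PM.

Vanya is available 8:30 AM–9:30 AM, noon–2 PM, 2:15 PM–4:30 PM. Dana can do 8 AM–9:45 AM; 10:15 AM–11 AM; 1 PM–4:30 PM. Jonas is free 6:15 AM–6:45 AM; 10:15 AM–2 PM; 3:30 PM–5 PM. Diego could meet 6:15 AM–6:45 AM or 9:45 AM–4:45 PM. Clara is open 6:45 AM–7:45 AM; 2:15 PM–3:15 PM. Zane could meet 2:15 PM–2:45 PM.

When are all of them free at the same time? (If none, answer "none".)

none

Vanya ∩ Dana: 08:30-09:30, 13:00-14:00, 14:15-16:30.
Vanya ∩ Dana ∩ Jonas: 13:00-14:00, 15:30-16:30.
Vanya ∩ Dana ∩ Jonas ∩ Diego: 13:00-14:00, 15:30-16:30.
Vanya ∩ Dana ∩ Jonas ∩ Diego ∩ Clara: ∅.
Vanya ∩ Dana ∩ Jonas ∩ Diego ∩ Clara ∩ Zane: ∅.
There is no time when everyone is free.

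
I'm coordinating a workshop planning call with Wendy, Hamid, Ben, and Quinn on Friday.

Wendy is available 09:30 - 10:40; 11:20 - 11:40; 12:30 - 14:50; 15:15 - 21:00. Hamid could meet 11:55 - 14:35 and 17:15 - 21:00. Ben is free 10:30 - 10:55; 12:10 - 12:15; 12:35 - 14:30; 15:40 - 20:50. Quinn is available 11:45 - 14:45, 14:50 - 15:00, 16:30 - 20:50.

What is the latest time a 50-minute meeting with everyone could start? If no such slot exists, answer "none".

Wendy ∩ Hamid: 12:30-14:35, 17:15-21:00.
Wendy ∩ Hamid ∩ Ben: 12:35-14:30, 17:15-20:50.
Wendy ∩ Hamid ∩ Ben ∩ Quinn: 12:35-14:30, 17:15-20:50.
So the common availability across everyone is 12:35-14:30, 17:15-20:50.
The last common window of at least 50 minutes is 17:15-20:50; a 50-minute meeting can start as late as 20:00 and still end by 20:50.

20:00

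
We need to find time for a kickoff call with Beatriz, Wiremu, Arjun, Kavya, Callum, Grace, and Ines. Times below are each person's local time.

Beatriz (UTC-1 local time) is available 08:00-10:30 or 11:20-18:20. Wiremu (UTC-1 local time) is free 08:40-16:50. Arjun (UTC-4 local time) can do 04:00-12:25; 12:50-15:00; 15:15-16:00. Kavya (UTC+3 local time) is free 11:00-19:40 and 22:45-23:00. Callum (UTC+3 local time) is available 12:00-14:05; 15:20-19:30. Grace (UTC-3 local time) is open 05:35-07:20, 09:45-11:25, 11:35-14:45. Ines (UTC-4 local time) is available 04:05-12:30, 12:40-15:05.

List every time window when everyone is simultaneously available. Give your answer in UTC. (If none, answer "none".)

Beatriz in UTC: 09:00-11:30, 12:20-19:20 (add 1h to convert from UTC-1).
Wiremu in UTC: 09:40-17:50 (add 1h to convert from UTC-1).
Arjun in UTC: 08:00-16:25, 16:50-19:00, 19:15-20:00 (add 4h to convert from UTC-4).
Kavya in UTC: 08:00-16:40, 19:45-20:00 (subtract 3h to convert from UTC+3).
Callum in UTC: 09:00-11:05, 12:20-16:30 (subtract 3h to convert from UTC+3).
Grace in UTC: 08:35-10:20, 12:45-14:25, 14:35-17:45 (add 3h to convert from UTC-3).
Ines in UTC: 08:05-16:30, 16:40-19:05 (add 4h to convert from UTC-4).
Beatriz ∩ Wiremu: 09:40-11:30, 12:20-17:50.
Beatriz ∩ Wiremu ∩ Arjun: 09:40-11:30, 12:20-16:25, 16:50-17:50.
Beatriz ∩ Wiremu ∩ Arjun ∩ Kavya: 09:40-11:30, 12:20-16:25.
Beatriz ∩ Wiremu ∩ Arjun ∩ Kavya ∩ Callum: 09:40-11:05, 12:20-16:25.
Beatriz ∩ Wiremu ∩ Arjun ∩ Kavya ∩ Callum ∩ Grace: 09:40-10:20, 12:45-14:25, 14:35-16:25.
Beatriz ∩ Wiremu ∩ Arjun ∩ Kavya ∩ Callum ∩ Grace ∩ Ines: 09:40-10:20, 12:45-14:25, 14:35-16:25.

09:40-10:20, 12:45-14:25, 14:35-16:25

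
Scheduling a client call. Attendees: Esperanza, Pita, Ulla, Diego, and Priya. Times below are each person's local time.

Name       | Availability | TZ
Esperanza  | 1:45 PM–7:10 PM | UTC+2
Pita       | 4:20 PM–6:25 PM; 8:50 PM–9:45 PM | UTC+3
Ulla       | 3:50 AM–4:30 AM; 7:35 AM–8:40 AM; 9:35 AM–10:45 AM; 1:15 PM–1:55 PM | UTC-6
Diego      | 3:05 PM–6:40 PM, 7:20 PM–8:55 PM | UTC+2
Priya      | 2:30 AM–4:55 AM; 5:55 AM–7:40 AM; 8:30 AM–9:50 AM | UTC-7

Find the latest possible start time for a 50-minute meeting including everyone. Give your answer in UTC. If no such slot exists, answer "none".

Esperanza in UTC: 11:45-17:10 (subtract 2h to convert from UTC+2).
Pita in UTC: 13:20-15:25, 17:50-18:45 (subtract 3h to convert from UTC+3).
Ulla in UTC: 09:50-10:30, 13:35-14:40, 15:35-16:45, 19:15-19:55 (add 6h to convert from UTC-6).
Diego in UTC: 13:05-16:40, 17:20-18:55 (subtract 2h to convert from UTC+2).
Priya in UTC: 09:30-11:55, 12:55-14:40, 15:30-16:50 (add 7h to convert from UTC-7).
Esperanza ∩ Pita: 13:20-15:25.
Esperanza ∩ Pita ∩ Ulla: 13:35-14:40.
Esperanza ∩ Pita ∩ Ulla ∩ Diego: 13:35-14:40.
Esperanza ∩ Pita ∩ Ulla ∩ Diego ∩ Priya: 13:35-14:40.
The last common window of at least 50 minutes is 13:35-14:40; a 50-minute meeting can start as late as 13:50 and still end by 14:40.

13:50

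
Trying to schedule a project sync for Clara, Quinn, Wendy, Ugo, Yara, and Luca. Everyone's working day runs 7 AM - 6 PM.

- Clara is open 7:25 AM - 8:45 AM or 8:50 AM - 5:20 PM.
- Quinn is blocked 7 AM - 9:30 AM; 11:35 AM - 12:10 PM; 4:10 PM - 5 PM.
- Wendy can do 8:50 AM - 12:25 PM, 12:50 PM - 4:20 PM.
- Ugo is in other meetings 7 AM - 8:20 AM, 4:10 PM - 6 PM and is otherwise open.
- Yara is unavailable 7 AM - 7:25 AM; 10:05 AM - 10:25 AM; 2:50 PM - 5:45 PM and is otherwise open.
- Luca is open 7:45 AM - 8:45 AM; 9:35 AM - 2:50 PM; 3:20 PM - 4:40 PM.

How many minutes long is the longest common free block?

120

Clara free: 07:25-08:45, 08:50-17:20.
Quinn free: 09:30-11:35, 12:10-16:10, 17:00-18:00 (invert busy blocks within the working day).
Wendy free: 08:50-12:25, 12:50-16:20.
Ugo free: 08:20-16:10 (invert busy blocks within the working day).
Yara free: 07:25-10:05, 10:25-14:50, 17:45-18:00 (invert busy blocks within the working day).
Luca free: 07:45-08:45, 09:35-14:50, 15:20-16:40.
Clara ∩ Quinn: 09:30-11:35, 12:10-16:10, 17:00-17:20.
Clara ∩ Quinn ∩ Wendy: 09:30-11:35, 12:10-12:25, 12:50-16:10.
Clara ∩ Quinn ∩ Wendy ∩ Ugo: 09:30-11:35, 12:10-12:25, 12:50-16:10.
Clara ∩ Quinn ∩ Wendy ∩ Ugo ∩ Yara: 09:30-10:05, 10:25-11:35, 12:10-12:25, 12:50-14:50.
Clara ∩ Quinn ∩ Wendy ∩ Ugo ∩ Yara ∩ Luca: 09:35-10:05, 10:25-11:35, 12:10-12:25, 12:50-14:50.
Those are the intersection windows.
The longest is 12:50-14:50 at 120 minutes.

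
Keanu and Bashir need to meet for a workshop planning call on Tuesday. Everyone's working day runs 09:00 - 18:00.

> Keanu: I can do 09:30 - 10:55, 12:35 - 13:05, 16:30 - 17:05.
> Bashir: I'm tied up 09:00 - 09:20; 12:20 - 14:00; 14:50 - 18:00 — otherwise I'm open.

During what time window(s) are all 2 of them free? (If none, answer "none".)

Keanu free: 09:30-10:55, 12:35-13:05, 16:30-17:05.
Bashir free: 09:20-12:20, 14:00-14:50 (invert busy blocks within the working day).
Keanu ∩ Bashir: 09:30-10:55.

09:30-10:55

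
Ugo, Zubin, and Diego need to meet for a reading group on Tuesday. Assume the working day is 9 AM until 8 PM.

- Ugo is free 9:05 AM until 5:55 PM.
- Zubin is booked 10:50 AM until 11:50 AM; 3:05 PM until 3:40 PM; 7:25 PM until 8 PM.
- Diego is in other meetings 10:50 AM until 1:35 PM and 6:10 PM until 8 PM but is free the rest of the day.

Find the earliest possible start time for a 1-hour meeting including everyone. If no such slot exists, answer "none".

Ugo free: 09:05-17:55.
Zubin free: 09:00-10:50, 11:50-15:05, 15:40-19:25 (invert busy blocks within the working day).
Diego free: 09:00-10:50, 13:35-18:10 (invert busy blocks within the working day).
Ugo ∩ Zubin: 09:05-10:50, 11:50-15:05, 15:40-17:55.
Ugo ∩ Zubin ∩ Diego: 09:05-10:50, 13:35-15:05, 15:40-17:55.
Those are the intersection windows.
The first common window of at least 60 minutes is 09:05-10:50, so the earliest start is 09:05.

09:05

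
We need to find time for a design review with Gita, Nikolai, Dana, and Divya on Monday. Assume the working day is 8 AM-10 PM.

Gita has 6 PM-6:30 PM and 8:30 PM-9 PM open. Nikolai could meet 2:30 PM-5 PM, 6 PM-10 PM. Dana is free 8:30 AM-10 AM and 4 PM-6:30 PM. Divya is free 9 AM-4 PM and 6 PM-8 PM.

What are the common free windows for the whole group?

Gita ∩ Nikolai: 18:00-18:30, 20:30-21:00.
Gita ∩ Nikolai ∩ Dana: 18:00-18:30.
Gita ∩ Nikolai ∩ Dana ∩ Divya: 18:00-18:30.
So the common availability across everyone is 18:00-18:30.

18:00-18:30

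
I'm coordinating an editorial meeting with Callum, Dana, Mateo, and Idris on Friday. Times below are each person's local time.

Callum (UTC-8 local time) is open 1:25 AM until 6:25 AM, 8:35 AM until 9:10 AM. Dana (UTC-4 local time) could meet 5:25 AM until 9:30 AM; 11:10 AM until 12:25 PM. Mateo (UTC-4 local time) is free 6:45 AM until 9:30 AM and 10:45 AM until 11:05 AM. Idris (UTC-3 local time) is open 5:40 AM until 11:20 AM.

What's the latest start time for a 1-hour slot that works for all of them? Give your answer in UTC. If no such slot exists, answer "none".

Callum in UTC: 09:25-14:25, 16:35-17:10 (add 8h to convert from UTC-8).
Dana in UTC: 09:25-13:30, 15:10-16:25 (add 4h to convert from UTC-4).
Mateo in UTC: 10:45-13:30, 14:45-15:05 (add 4h to convert from UTC-4).
Idris in UTC: 08:40-14:20 (add 3h to convert from UTC-3).
Callum ∩ Dana: 09:25-13:30.
Callum ∩ Dana ∩ Mateo: 10:45-13:30.
Callum ∩ Dana ∩ Mateo ∩ Idris: 10:45-13:30.
Those are the intersection windows.
The last common window of at least 60 minutes is 10:45-13:30; a 60-minute meeting can start as late as 12:30 and still end by 13:30.

12:30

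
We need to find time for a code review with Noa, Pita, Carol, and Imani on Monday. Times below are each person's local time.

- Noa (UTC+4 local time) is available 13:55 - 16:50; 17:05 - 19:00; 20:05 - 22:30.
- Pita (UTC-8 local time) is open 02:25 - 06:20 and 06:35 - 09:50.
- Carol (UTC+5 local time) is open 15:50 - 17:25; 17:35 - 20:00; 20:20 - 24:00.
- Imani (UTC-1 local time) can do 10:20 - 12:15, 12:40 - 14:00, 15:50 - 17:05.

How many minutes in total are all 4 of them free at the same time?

215

Noa in UTC: 09:55-12:50, 13:05-15:00, 16:05-18:30 (subtract 4h to convert from UTC+4).
Pita in UTC: 10:25-14:20, 14:35-17:50 (add 8h to convert from UTC-8).
Carol in UTC: 10:50-12:25, 12:35-15:00, 15:20-19:00 (subtract 5h to convert from UTC+5).
Imani in UTC: 11:20-13:15, 13:40-15:00, 16:50-18:05 (add 1h to convert from UTC-1).
Noa ∩ Pita: 10:25-12:50, 13:05-14:20, 14:35-15:00, 16:05-17:50.
Noa ∩ Pita ∩ Carol: 10:50-12:25, 12:35-12:50, 13:05-14:20, 14:35-15:00, 16:05-17:50.
Noa ∩ Pita ∩ Carol ∩ Imani: 11:20-12:25, 12:35-12:50, 13:05-13:15, 13:40-14:20, 14:35-15:00, 16:50-17:50.
Those are the intersection windows.
Summing the common windows: 65 + 15 + 10 + 40 + 25 + 60 = 215 minutes.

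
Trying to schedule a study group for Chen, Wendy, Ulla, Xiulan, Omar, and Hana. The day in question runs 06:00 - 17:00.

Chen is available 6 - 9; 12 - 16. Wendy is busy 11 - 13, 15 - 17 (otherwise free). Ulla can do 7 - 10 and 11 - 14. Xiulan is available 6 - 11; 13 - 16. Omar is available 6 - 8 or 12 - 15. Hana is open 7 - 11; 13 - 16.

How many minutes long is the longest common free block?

Chen free: 06:00-09:00, 12:00-16:00.
Wendy free: 06:00-11:00, 13:00-15:00 (invert busy blocks within the working day).
Ulla free: 07:00-10:00, 11:00-14:00.
Xiulan free: 06:00-11:00, 13:00-16:00.
Omar free: 06:00-08:00, 12:00-15:00.
Hana free: 07:00-11:00, 13:00-16:00.
Chen ∩ Wendy: 06:00-09:00, 13:00-15:00.
Chen ∩ Wendy ∩ Ulla: 07:00-09:00, 13:00-14:00.
Chen ∩ Wendy ∩ Ulla ∩ Xiulan: 07:00-09:00, 13:00-14:00.
Chen ∩ Wendy ∩ Ulla ∩ Xiulan ∩ Omar: 07:00-08:00, 13:00-14:00.
Chen ∩ Wendy ∩ Ulla ∩ Xiulan ∩ Omar ∩ Hana: 07:00-08:00, 13:00-14:00.
The longest is 07:00-08:00 at 60 minutes.

60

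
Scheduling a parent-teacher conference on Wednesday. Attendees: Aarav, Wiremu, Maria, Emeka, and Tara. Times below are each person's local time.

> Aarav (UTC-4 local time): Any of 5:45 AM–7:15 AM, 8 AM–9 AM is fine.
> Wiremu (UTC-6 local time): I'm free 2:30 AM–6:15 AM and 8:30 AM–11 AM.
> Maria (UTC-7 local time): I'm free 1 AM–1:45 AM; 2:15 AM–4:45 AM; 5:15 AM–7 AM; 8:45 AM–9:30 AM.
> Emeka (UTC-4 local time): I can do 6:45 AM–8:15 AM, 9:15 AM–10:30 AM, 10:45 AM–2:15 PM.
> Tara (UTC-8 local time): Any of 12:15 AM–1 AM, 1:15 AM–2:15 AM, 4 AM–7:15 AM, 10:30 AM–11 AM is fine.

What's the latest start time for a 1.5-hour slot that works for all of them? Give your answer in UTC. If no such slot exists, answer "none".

none

Aarav in UTC: 09:45-11:15, 12:00-13:00 (add 4h to convert from UTC-4).
Wiremu in UTC: 08:30-12:15, 14:30-17:00 (add 6h to convert from UTC-6).
Maria in UTC: 08:00-08:45, 09:15-11:45, 12:15-14:00, 15:45-16:30 (add 7h to convert from UTC-7).
Emeka in UTC: 10:45-12:15, 13:15-14:30, 14:45-18:15 (add 4h to convert from UTC-4).
Tara in UTC: 08:15-09:00, 09:15-10:15, 12:00-15:15, 18:30-19:00 (add 8h to convert from UTC-8).
Aarav ∩ Wiremu: 09:45-11:15, 12:00-12:15.
Aarav ∩ Wiremu ∩ Maria: 09:45-11:15.
Aarav ∩ Wiremu ∩ Maria ∩ Emeka: 10:45-11:15.
Aarav ∩ Wiremu ∩ Maria ∩ Emeka ∩ Tara: ∅.
There is no time when everyone is free.
No common window is at least 90 minutes long.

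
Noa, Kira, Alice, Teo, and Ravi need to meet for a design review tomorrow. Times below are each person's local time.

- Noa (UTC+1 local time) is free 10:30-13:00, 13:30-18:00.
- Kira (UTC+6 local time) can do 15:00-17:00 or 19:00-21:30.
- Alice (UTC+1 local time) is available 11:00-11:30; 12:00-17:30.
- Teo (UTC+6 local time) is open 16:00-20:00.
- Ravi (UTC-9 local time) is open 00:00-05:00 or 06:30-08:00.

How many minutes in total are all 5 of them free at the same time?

90

Noa in UTC: 09:30-12:00, 12:30-17:00 (subtract 1h to convert from UTC+1).
Kira in UTC: 09:00-11:00, 13:00-15:30 (subtract 6h to convert from UTC+6).
Alice in UTC: 10:00-10:30, 11:00-16:30 (subtract 1h to convert from UTC+1).
Teo in UTC: 10:00-14:00 (subtract 6h to convert from UTC+6).
Ravi in UTC: 09:00-14:00, 15:30-17:00 (add 9h to convert from UTC-9).
Noa ∩ Kira: 09:30-11:00, 13:00-15:30.
Noa ∩ Kira ∩ Alice: 10:00-10:30, 13:00-15:30.
Noa ∩ Kira ∩ Alice ∩ Teo: 10:00-10:30, 13:00-14:00.
Noa ∩ Kira ∩ Alice ∩ Teo ∩ Ravi: 10:00-10:30, 13:00-14:00.
Summing the common windows: 30 + 60 = 90 minutes.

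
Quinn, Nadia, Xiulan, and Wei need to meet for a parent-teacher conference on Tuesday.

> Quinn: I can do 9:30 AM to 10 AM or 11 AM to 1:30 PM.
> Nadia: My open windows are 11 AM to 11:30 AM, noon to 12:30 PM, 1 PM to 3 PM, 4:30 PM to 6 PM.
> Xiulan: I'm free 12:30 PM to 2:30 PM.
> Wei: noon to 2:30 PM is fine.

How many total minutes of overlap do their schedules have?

Quinn ∩ Nadia: 11:00-11:30, 12:00-12:30, 13:00-13:30.
Quinn ∩ Nadia ∩ Xiulan: 13:00-13:30.
Quinn ∩ Nadia ∩ Xiulan ∩ Wei: 13:00-13:30.
Those are the intersection windows.
That's a single block of 30 minutes.

30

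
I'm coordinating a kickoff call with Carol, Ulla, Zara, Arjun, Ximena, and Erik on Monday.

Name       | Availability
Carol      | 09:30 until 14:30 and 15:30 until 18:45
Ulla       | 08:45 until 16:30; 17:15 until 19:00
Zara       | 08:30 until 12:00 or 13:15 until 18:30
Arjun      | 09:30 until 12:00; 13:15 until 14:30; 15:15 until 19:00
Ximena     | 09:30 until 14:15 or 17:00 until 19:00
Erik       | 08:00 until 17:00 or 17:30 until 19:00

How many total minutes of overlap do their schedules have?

270

Carol ∩ Ulla: 09:30-14:30, 15:30-16:30, 17:15-18:45.
Carol ∩ Ulla ∩ Zara: 09:30-12:00, 13:15-14:30, 15:30-16:30, 17:15-18:30.
Carol ∩ Ulla ∩ Zara ∩ Arjun: 09:30-12:00, 13:15-14:30, 15:30-16:30, 17:15-18:30.
Carol ∩ Ulla ∩ Zara ∩ Arjun ∩ Ximena: 09:30-12:00, 13:15-14:15, 17:15-18:30.
Carol ∩ Ulla ∩ Zara ∩ Arjun ∩ Ximena ∩ Erik: 09:30-12:00, 13:15-14:15, 17:30-18:30.
Those are the intersection windows.
Summing the common windows: 150 + 60 + 60 = 270 minutes.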